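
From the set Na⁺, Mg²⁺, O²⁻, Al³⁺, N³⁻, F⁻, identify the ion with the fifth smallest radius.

All of these have 10 electrons (isoelectronic). With the same electron cloud, the ion with the most protons pulls it in tightest. Nuclear charges: Al³⁺ (Z=13), Mg²⁺ (Z=12), Na⁺ (Z=11), F⁻ (Z=9), O²⁻ (Z=8), N³⁻ (Z=7). Highest Z is smallest.
Full ascending order: Al³⁺ < Mg²⁺ < Na⁺ < F⁻ < O²⁻ < N³⁻. Counting from the smallest, position 5 is O²⁻.

O²⁻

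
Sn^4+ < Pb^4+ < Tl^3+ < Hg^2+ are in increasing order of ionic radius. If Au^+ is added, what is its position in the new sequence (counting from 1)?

Sn^4+: 46 e⁻, Z=50, Pb^4+: 78 e⁻, Z=82, Tl^3+: 78 e⁻, Z=81, Hg^2+: 78 e⁻, Z=80, Au^+: 78 e⁻, Z=79. Sn^4+ < Pb^4+ (same group, 1 shell fewer); Pb^4+ < Tl^3+ (both 78 e⁻, Z=82>81); Tl^3+ < Hg^2+ (both 78 e⁻, Z=81>80); Hg^2+ < Au^+ (both 78 e⁻, Z=80>79).
Putting Au^+ in gives Sn^4+ < Pb^4+ < Tl^3+ < Hg^2+ < Au^+; it lands at slot 5.

5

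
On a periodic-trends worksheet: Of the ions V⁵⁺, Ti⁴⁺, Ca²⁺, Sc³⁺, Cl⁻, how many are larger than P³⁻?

These species are isoelectronic with 18 electrons. The only difference is the number of protons: V⁵⁺ (Z=23), Ti⁴⁺ (Z=22), Sc³⁺ (Z=21), Ca²⁺ (Z=20), Cl⁻ (Z=17), P³⁻ (Z=15). The strongest nuclear pull (V⁵⁺) gives the smallest ion.
Relative to P³⁻, the ions that are larger are none. That's 0.

0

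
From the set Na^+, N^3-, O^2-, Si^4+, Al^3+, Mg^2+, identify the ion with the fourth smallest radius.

These species are isoelectronic with 10 electrons. The only difference is the number of protons: Si^4+ (Z=14), Al^3+ (Z=13), Mg^2+ (Z=12), Na^+ (Z=11), O^2- (Z=8), N^3- (Z=7). The strongest nuclear pull (Si^4+) gives the smallest ion.
That gives Si^4+ < Al^3+ < Mg^2+ < Na^+ < O^2- < N^3-. From the smallest end, number 4 is Na^+.

Na^+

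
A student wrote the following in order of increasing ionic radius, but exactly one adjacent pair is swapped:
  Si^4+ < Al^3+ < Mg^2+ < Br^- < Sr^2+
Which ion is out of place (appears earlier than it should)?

Br^-

Compare adjacent ions: they are isoelectronic (36 e⁻) and Sr has more protons than Br (38 vs 35), making Sr^2+ smaller — yet in this increasing list Br^- sits before Sr^2+. Nothing else is reversed, so Br^- should move one place to the right.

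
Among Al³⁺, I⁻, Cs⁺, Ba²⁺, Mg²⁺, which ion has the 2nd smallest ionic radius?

Al³⁺ has 10 e⁻ (Z=13), Mg²⁺ has 10 e⁻ (Z=12), Ba²⁺ has 54 e⁻ (Z=56), Cs⁺ has 54 e⁻ (Z=55), I⁻ has 54 e⁻ (Z=53). Al³⁺ < Mg²⁺ (isoelectronic, higher Z=13 is smaller); Mg²⁺ < Ba²⁺ (same group, 3 shells fewer); Ba²⁺ < Cs⁺ (isoelectronic, higher Z=56 is smaller); Cs⁺ < I⁻ (isoelectronic, higher Z=55 is smaller).
That gives Al³⁺ < Mg²⁺ < Ba²⁺ < Cs⁺ < I⁻. From the smallest end, number 2 is Mg²⁺.

Mg²⁺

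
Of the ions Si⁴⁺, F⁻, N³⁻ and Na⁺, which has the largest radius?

N³⁻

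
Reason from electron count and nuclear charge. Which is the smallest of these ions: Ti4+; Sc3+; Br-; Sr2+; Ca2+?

Ti4+

First list Z and electron count for each: Ti4+ (Z=22, 18 e⁻), Sc3+ (Z=21, 18 e⁻), Ca2+ (Z=20, 18 e⁻), Sr2+ (Z=38, 36 e⁻), Br- (Z=35, 36 e⁻). Ti4+ < Sc3+ (isoelectronic, higher Z=22 is smaller); Sc3+ < Ca2+ (both 18 e⁻, Z=21>20); Ca2+ < Sr2+ (same group, 1 shell fewer); Sr2+ < Br- (both 36 e⁻, Z=38>35).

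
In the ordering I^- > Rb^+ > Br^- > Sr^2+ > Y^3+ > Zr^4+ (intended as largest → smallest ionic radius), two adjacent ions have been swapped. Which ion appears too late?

Br^-

The pair Rb^+, Br^- is the wrong way round — both have 36 electrons but Z(Rb)=37 > Z(Br)=35, so Rb^+ should be the smaller of the two. All other adjacent pairs agree with periodic trends, so Br^- is the misplaced ion.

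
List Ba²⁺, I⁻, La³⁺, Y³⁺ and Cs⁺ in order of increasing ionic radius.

Y³⁺ < La³⁺ < Ba²⁺ < Cs⁺ < I⁻

Work out protons and electrons: Y³⁺: 36 e⁻, Z=39, La³⁺: 54 e⁻, Z=57, Ba²⁺: 54 e⁻, Z=56, Cs⁺: 54 e⁻, Z=55, I⁻: 54 e⁻, Z=53. Y³⁺ < La³⁺ (same group, 1 shell fewer); La³⁺ < Ba²⁺ (isoelectronic, higher Z=57 is smaller); Ba²⁺ < Cs⁺ (isoelectronic, higher Z=56 is smaller); Cs⁺ < I⁻ (isoelectronic, higher Z=55 is smaller).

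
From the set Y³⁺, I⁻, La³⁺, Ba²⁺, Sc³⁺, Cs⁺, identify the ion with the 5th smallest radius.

Cs⁺

Tabulating Z and e⁻: Sc³⁺: 18 e⁻, Z=21, Y³⁺: 36 e⁻, Z=39, La³⁺: 54 e⁻, Z=57, Ba²⁺: 54 e⁻, Z=56, Cs⁺: 54 e⁻, Z=55, I⁻: 54 e⁻, Z=53. Sc³⁺ < Y³⁺ (same group, period 4 vs 5); Y³⁺ < La³⁺ (same group, period 5 vs 6); La³⁺ < Ba²⁺ (isoelectronic, higher Z=57 is smaller); Ba²⁺ < Cs⁺ (both 54 e⁻, Z=56>55); Cs⁺ < I⁻ (both 54 e⁻, Z=55>53).
So the order is Sc³⁺ < Y³⁺ < La³⁺ < Ba²⁺ < Cs⁺ < I⁻; the 5th-smallest ion is Cs⁺.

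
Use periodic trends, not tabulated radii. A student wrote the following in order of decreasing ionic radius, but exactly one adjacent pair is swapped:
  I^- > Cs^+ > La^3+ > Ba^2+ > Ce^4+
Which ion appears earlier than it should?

The pair La^3+, Ba^2+ is the wrong way round — they are isoelectronic (54 e⁻) and La has more protons than Ba (57 vs 56), making La^3+ smaller. All other adjacent pairs agree with periodic trends, so La^3+ is the misplaced ion.

La^3+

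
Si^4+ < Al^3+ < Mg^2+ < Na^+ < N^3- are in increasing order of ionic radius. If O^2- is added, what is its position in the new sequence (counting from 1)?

5

Each ion has 10 electrons. The ranking follows nuclear charge in reverse — greater Z gives a smaller radius. Si^4+ (Z=14), Al^3+ (Z=13), Mg^2+ (Z=12), Na^+ (Z=11), O^2- (Z=8), N^3- (Z=7).
With O^2- included the full order is Si^4+ < Al^3+ < Mg^2+ < Na^+ < O^2- < N^3-, so it takes position 5.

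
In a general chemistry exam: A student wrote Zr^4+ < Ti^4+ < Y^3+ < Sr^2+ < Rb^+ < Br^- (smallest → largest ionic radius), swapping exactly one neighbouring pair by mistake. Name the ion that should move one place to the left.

Ti^4+

The pair Zr^4+, Ti^4+ is the wrong way round — both in group 4 with the same charge; Ti^4+ (period 4) has the smaller radius. All other adjacent pairs agree with periodic trends, so Ti^4+ is the misplaced ion.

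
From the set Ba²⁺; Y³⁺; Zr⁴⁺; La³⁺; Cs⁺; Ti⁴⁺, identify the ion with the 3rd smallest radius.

Y³⁺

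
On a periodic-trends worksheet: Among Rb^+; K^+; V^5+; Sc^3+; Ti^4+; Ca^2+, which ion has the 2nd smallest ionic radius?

Ti^4+

Work out protons and electrons: V^5+ has 18 e⁻ (Z=23), Ti^4+ has 18 e⁻ (Z=22), Sc^3+ has 18 e⁻ (Z=21), Ca^2+ has 18 e⁻ (Z=20), K^+ has 18 e⁻ (Z=19), Rb^+ has 36 e⁻ (Z=37). V^5+ < Ti^4+ (both 18 e⁻, Z=23>22); Ti^4+ < Sc^3+ (isoelectronic, higher Z=22 is smaller); Sc^3+ < Ca^2+ (both 18 e⁻, Z=21>20); Ca^2+ < K^+ (both 18 e⁻, Z=20>19); K^+ < Rb^+ (same group, period 4 vs 5).
That gives V^5+ < Ti^4+ < Sc^3+ < Ca^2+ < K^+ < Rb^+. From the smallest end, number 2 is Ti^4+.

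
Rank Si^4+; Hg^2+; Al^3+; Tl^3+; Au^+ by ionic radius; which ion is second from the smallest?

Al^3+

Work out protons and electrons: Si^4+ has 10 e⁻ (Z=14), Al^3+ has 10 e⁻ (Z=13), Tl^3+ has 78 e⁻ (Z=81), Hg^2+ has 78 e⁻ (Z=80), Au^+ has 78 e⁻ (Z=79). Si^4+ < Al^3+ (isoelectronic, higher Z=14 is smaller); Al^3+ < Tl^3+ (same group, 3 shells fewer); Tl^3+ < Hg^2+ (both 78 e⁻, Z=81>80); Hg^2+ < Au^+ (isoelectronic, higher Z=80 is smaller).
Ordering: Si^4+ < Al^3+ < Tl^3+ < Hg^2+ < Au^+. The second smallest is Al^3+.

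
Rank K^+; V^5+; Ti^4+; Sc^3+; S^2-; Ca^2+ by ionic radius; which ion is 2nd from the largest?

All of these have 18 electrons (isoelectronic). With the same electron cloud, the ion with the most protons pulls it in tightest. Nuclear charges: V^5+ (Z=23), Ti^4+ (Z=22), Sc^3+ (Z=21), Ca^2+ (Z=20), K^+ (Z=19), S^2- (Z=16). Highest Z is smallest.
So the order is V^5+ < Ti^4+ < Sc^3+ < Ca^2+ < K^+ < S^2-; the 2nd-largest ion is K^+.

K^+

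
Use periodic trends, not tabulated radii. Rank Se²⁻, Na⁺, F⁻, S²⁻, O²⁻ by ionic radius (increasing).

Tabulating Z and e⁻: Na⁺ (Z=11, 10 e⁻), F⁻ (Z=9, 10 e⁻), O²⁻ (Z=8, 10 e⁻), S²⁻ (Z=16, 18 e⁻), Se²⁻ (Z=34, 36 e⁻). Na⁺ < F⁻ (both 10 e⁻, Z=11>9); F⁻ < O²⁻ (both 10 e⁻, Z=9>8); O²⁻ < S²⁻ (same group, period 2 vs 3); S²⁻ < Se²⁻ (same group, period 3 vs 4).

Na⁺ < F⁻ < O²⁻ < S²⁻ < Se²⁻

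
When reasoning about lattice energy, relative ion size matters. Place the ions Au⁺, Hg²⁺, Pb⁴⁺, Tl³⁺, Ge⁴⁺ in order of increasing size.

Ge⁴⁺ < Pb⁴⁺ < Tl³⁺ < Hg²⁺ < Au⁺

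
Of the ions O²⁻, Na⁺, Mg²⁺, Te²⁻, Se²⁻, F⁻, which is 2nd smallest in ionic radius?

Work out protons and electrons: Mg²⁺ has 10 e⁻ (Z=12), Na⁺ has 10 e⁻ (Z=11), F⁻ has 10 e⁻ (Z=9), O²⁻ has 10 e⁻ (Z=8), Se²⁻ has 36 e⁻ (Z=34), Te²⁻ has 54 e⁻ (Z=52). Mg²⁺ < Na⁺ (both 10 e⁻, Z=12>11); Na⁺ < F⁻ (isoelectronic, higher Z=11 is smaller); F⁻ < O²⁻ (both 10 e⁻, Z=9>8); O²⁻ < Se²⁻ (same group, 2 shells fewer); Se²⁻ < Te²⁻ (same group, period 4 vs 5).
So the order is Mg²⁺ < Na⁺ < F⁻ < O²⁻ < Se²⁻ < Te²⁻; the 2nd-smallest ion is Na⁺.

Na⁺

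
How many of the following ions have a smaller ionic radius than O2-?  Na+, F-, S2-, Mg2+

3

Mg2+ (Z=12, 10 e⁻), Na+ (Z=11, 10 e⁻), F- (Z=9, 10 e⁻), O2- (Z=8, 10 e⁻), S2- (Z=16, 18 e⁻). Mg2+ < Na+ (isoelectronic, higher Z=12 is smaller); Na+ < F- (isoelectronic, higher Z=11 is smaller); F- < O2- (isoelectronic, higher Z=9 is smaller); O2- < S2- (same group, 1 shell fewer).
Relative to O2-, the ions that are smaller are Mg2+, Na+, F-. So 3 are smaller.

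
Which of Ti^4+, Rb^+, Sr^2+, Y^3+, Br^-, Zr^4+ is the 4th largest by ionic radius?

First list Z and electron count for each: Ti^4+: 18 e⁻, Z=22, Zr^4+: 36 e⁻, Z=40, Y^3+: 36 e⁻, Z=39, Sr^2+: 36 e⁻, Z=38, Rb^+: 36 e⁻, Z=37, Br^-: 36 e⁻, Z=35. Ti^4+ < Zr^4+ (same group, 1 shell fewer); Zr^4+ < Y^3+ (both 36 e⁻, Z=40>39); Y^3+ < Sr^2+ (both 36 e⁻, Z=39>38); Sr^2+ < Rb^+ (isoelectronic, higher Z=38 is smaller); Rb^+ < Br^- (isoelectronic, higher Z=37 is smaller).
Ordering: Ti^4+ < Zr^4+ < Y^3+ < Sr^2+ < Rb^+ < Br^-. The 4th largest is Y^3+.

Y^3+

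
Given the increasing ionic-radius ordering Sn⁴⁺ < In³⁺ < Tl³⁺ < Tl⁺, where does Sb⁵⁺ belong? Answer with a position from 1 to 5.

Sb⁵⁺ has 46 e⁻ (Z=51), Sn⁴⁺ has 46 e⁻ (Z=50), In³⁺ has 46 e⁻ (Z=49), Tl³⁺ has 78 e⁻ (Z=81), Tl⁺ has 80 e⁻ (Z=81). Sb⁵⁺ < Sn⁴⁺ (both 46 e⁻, Z=51>50); Sn⁴⁺ < In³⁺ (isoelectronic, higher Z=50 is smaller); In³⁺ < Tl³⁺ (same group, period 5 vs 6); Tl³⁺ < Tl⁺ (higher charge on the same element).
Putting Sb⁵⁺ in gives Sb⁵⁺ < Sn⁴⁺ < In³⁺ < Tl³⁺ < Tl⁺; it lands at slot 1.

1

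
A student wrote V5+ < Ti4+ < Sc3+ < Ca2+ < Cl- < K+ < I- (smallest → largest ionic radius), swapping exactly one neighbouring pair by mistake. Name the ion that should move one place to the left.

K+

The pair Cl-, K+ is the wrong way round — K+ and Cl- share 18 electrons; the higher nuclear charge on K (Z=19) contracts it more, so K+ < Cl-. All other adjacent pairs agree with periodic trends, so K+ is the misplaced ion.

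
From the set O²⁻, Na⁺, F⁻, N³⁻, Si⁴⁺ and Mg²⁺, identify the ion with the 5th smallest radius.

Each ion has 10 electrons. The ranking follows nuclear charge in reverse — greater Z gives a smaller radius. Si⁴⁺ (Z=14), Mg²⁺ (Z=12), Na⁺ (Z=11), F⁻ (Z=9), O²⁻ (Z=8), N³⁻ (Z=7).
That gives Si⁴⁺ < Mg²⁺ < Na⁺ < F⁻ < O²⁻ < N³⁻. From the smallest end, number 5 is O²⁻.

O²⁻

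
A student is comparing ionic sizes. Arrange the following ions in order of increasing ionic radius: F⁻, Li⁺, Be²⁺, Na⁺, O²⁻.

Be²⁺ < Li⁺ < Na⁺ < F⁻ < O²⁻

Electron counts and nuclear charges: Be²⁺: 2 e⁻, Z=4, Li⁺: 2 e⁻, Z=3, Na⁺: 10 e⁻, Z=11, F⁻: 10 e⁻, Z=9, O²⁻: 10 e⁻, Z=8. Be²⁺ < Li⁺ (both 2 e⁻, Z=4>3); Li⁺ < Na⁺ (same group, period 2 vs 3); Na⁺ < F⁻ (both 10 e⁻, Z=11>9); F⁻ < O²⁻ (both 10 e⁻, Z=9>8).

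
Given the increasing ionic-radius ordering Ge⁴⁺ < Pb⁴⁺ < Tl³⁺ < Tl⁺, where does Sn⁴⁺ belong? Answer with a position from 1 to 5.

2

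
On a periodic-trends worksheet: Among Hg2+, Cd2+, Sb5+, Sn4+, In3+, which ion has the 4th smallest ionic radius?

First list Z and electron count for each: Sb5+ (Z=51, 46 e⁻), Sn4+ (Z=50, 46 e⁻), In3+ (Z=49, 46 e⁻), Cd2+ (Z=48, 46 e⁻), Hg2+ (Z=80, 78 e⁻). Sb5+ < Sn4+ (both 46 e⁻, Z=51>50); Sn4+ < In3+ (both 46 e⁻, Z=50>49); In3+ < Cd2+ (isoelectronic, higher Z=49 is smaller); Cd2+ < Hg2+ (same group, period 5 vs 6).
That gives Sb5+ < Sn4+ < In3+ < Cd2+ < Hg2+. From the smallest end, number 4 is Cd2+.

Cd2+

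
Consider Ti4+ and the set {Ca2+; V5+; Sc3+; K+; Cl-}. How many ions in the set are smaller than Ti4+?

These species are isoelectronic with 18 electrons. The only difference is the number of protons: V5+ (Z=23), Ti4+ (Z=22), Sc3+ (Z=21), Ca2+ (Z=20), K+ (Z=19), Cl- (Z=17). The strongest nuclear pull (V5+) gives the smallest ion.
Overall: V5+ < Ti4+ < Sc3+ < Ca2+ < K+ < Cl-. Ti4+ has 1 below it and 4 above. Count: 1.

1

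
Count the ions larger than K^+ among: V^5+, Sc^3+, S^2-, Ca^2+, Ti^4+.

All of these have 18 electrons (isoelectronic). With the same electron cloud, the ion with the most protons pulls it in tightest. Nuclear charges: V^5+ (Z=23), Ti^4+ (Z=22), Sc^3+ (Z=21), Ca^2+ (Z=20), K^+ (Z=19), S^2- (Z=16). Highest Z is smallest.
Placing each against K^+: smaller — V^5+, Ti^4+, Sc^3+, Ca^2+; larger — S^2-. That's 1.

1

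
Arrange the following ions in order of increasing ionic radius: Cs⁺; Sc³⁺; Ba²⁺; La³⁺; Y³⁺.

Electron counts and nuclear charges: Sc³⁺ (Z=21, 18 e⁻), Y³⁺ (Z=39, 36 e⁻), La³⁺ (Z=57, 54 e⁻), Ba²⁺ (Z=56, 54 e⁻), Cs⁺ (Z=55, 54 e⁻). Sc³⁺ < Y³⁺ (same group, 1 shell fewer); Y³⁺ < La³⁺ (same group, period 5 vs 6); La³⁺ < Ba²⁺ (both 54 e⁻, Z=57>56); Ba²⁺ < Cs⁺ (isoelectronic, higher Z=56 is smaller).

Sc³⁺ < Y³⁺ < La³⁺ < Ba²⁺ < Cs⁺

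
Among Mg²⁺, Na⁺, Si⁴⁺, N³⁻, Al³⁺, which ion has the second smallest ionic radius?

Al³⁺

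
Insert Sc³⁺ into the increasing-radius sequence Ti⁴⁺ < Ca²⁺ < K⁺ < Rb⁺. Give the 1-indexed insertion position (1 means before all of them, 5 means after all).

Ti⁴⁺: 18 e⁻, Z=22, Sc³⁺: 18 e⁻, Z=21, Ca²⁺: 18 e⁻, Z=20, K⁺: 18 e⁻, Z=19, Rb⁺: 36 e⁻, Z=37. Ti⁴⁺ < Sc³⁺ (isoelectronic, higher Z=22 is smaller); Sc³⁺ < Ca²⁺ (isoelectronic, higher Z=21 is smaller); Ca²⁺ < K⁺ (isoelectronic, higher Z=20 is smaller); K⁺ < Rb⁺ (same group, 1 shell fewer).
With Sc³⁺ included the full order is Ti⁴⁺ < Sc³⁺ < Ca²⁺ < K⁺ < Rb⁺, so it takes position 2.

2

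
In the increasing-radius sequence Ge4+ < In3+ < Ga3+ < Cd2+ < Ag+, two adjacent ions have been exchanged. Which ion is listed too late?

Ga3+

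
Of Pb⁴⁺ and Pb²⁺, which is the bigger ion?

Pb²⁺

Same element, different charge: the more highly charged cation has fewer electrons and a greater effective nuclear charge per electron, making Pb⁴⁺ the smallest.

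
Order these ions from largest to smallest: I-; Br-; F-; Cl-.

I- > Br- > Cl- > F-

Same group, same charge. Going down the group adds an extra shell of electrons, so the ion gets larger: F- is highest in the group and smallest.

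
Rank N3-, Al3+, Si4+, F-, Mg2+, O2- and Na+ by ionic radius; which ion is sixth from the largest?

Al3+

Each ion has 10 electrons. The ranking follows nuclear charge in reverse — greater Z gives a smaller radius. Si4+ (Z=14), Al3+ (Z=13), Mg2+ (Z=12), Na+ (Z=11), F- (Z=9), O2- (Z=8), N3- (Z=7).
So the order is Si4+ < Al3+ < Mg2+ < Na+ < F- < O2- < N3-; the 6th-largest ion is Al3+.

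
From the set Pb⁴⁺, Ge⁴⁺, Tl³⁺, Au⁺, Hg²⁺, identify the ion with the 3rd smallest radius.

Electron counts and nuclear charges: Ge⁴⁺: 28 e⁻, Z=32, Pb⁴⁺: 78 e⁻, Z=82, Tl³⁺: 78 e⁻, Z=81, Hg²⁺: 78 e⁻, Z=80, Au⁺: 78 e⁻, Z=79. Ge⁴⁺ < Pb⁴⁺ (same group, period 4 vs 6); Pb⁴⁺ < Tl³⁺ (isoelectronic, higher Z=82 is smaller); Tl³⁺ < Hg²⁺ (isoelectronic, higher Z=81 is smaller); Hg²⁺ < Au⁺ (both 78 e⁻, Z=80>79).
Full ascending order: Ge⁴⁺ < Pb⁴⁺ < Tl³⁺ < Hg²⁺ < Au⁺. Counting from the smallest, position 3 is Tl³⁺.

Tl³⁺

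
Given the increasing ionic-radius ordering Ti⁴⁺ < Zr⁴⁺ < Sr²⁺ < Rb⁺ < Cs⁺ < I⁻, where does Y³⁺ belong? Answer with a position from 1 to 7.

3

First list Z and electron count for each: Ti⁴⁺: 18 e⁻, Z=22, Zr⁴⁺: 36 e⁻, Z=40, Y³⁺: 36 e⁻, Z=39, Sr²⁺: 36 e⁻, Z=38, Rb⁺: 36 e⁻, Z=37, Cs⁺: 54 e⁻, Z=55, I⁻: 54 e⁻, Z=53. Ti⁴⁺ < Zr⁴⁺ (same group, 1 shell fewer); Zr⁴⁺ < Y³⁺ (isoelectronic, higher Z=40 is smaller); Y³⁺ < Sr²⁺ (both 36 e⁻, Z=39>38); Sr²⁺ < Rb⁺ (isoelectronic, higher Z=38 is smaller); Rb⁺ < Cs⁺ (same group, period 5 vs 6); Cs⁺ < I⁻ (both 54 e⁻, Z=55>53).
Putting Y³⁺ in gives Ti⁴⁺ < Zr⁴⁺ < Y³⁺ < Sr²⁺ < Rb⁺ < Cs⁺ < I⁻; it lands at slot 3.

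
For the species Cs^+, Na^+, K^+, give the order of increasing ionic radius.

Na^+ < K^+ < Cs^+

All are in the same group with charge +1. Radius grows down the group as n (the outermost shell) increases.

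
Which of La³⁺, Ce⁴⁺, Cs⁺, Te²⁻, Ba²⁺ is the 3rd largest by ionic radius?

Each ion has 54 electrons. The ranking follows nuclear charge in reverse — greater Z gives a smaller radius. Ce⁴⁺ (Z=58), La³⁺ (Z=57), Ba²⁺ (Z=56), Cs⁺ (Z=55), Te²⁻ (Z=52).
That gives Ce⁴⁺ < La³⁺ < Ba²⁺ < Cs⁺ < Te²⁻. From the largest end, number 3 is Ba²⁺.

Ba²⁺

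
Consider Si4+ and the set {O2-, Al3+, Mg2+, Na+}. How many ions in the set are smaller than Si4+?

0

Isoelectronic series (10 e⁻ each). Size is set by nuclear charge: more protons means a smaller ion. Si4+ (Z=14), Al3+ (Z=13), Mg2+ (Z=12), Na+ (Z=11), O2- (Z=8).
Relative to Si4+, the ions that are smaller are none. Count: 0.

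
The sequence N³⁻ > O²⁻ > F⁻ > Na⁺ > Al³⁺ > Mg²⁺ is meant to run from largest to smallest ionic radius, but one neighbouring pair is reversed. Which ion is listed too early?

Al³⁺

Check each adjacent pair. Al³⁺ and Mg²⁺ are reversed: Al³⁺ and Mg²⁺ share 10 electrons; the higher nuclear charge on Al (Z=13) contracts it more, so Al³⁺ < Mg²⁺. No other neighbouring pair contradicts the periodic trends, so Al³⁺ is the ion listed too early.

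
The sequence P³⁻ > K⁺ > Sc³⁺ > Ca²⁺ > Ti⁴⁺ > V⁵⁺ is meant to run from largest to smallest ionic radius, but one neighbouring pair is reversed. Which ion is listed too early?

The pair Sc³⁺, Ca²⁺ is the wrong way round — Sc³⁺ and Ca²⁺ share 18 electrons; the higher nuclear charge on Sc (Z=21) contracts it more, so Sc³⁺ < Ca²⁺. All other adjacent pairs agree with periodic trends, so Sc³⁺ is the misplaced ion.

Sc³⁺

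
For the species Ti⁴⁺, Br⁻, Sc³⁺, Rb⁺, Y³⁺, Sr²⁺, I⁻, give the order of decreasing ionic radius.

Work out protons and electrons: Ti⁴⁺ (Z=22, 18 e⁻), Sc³⁺ (Z=21, 18 e⁻), Y³⁺ (Z=39, 36 e⁻), Sr²⁺ (Z=38, 36 e⁻), Rb⁺ (Z=37, 36 e⁻), Br⁻ (Z=35, 36 e⁻), I⁻ (Z=53, 54 e⁻). Ti⁴⁺ < Sc³⁺ (both 18 e⁻, Z=22>21); Sc³⁺ < Y³⁺ (same group, 1 shell fewer); Y³⁺ < Sr²⁺ (isoelectronic, higher Z=39 is smaller); Sr²⁺ < Rb⁺ (isoelectronic, higher Z=38 is smaller); Rb⁺ < Br⁻ (isoelectronic, higher Z=37 is smaller); Br⁻ < I⁻ (same group, 1 shell fewer).

I⁻ > Br⁻ > Rb⁺ > Sr²⁺ > Y³⁺ > Sc³⁺ > Ti⁴⁺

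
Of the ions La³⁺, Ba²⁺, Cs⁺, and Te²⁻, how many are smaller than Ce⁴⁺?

0

These species are isoelectronic with 54 electrons. The only difference is the number of protons: Ce⁴⁺ (Z=58), La³⁺ (Z=57), Ba²⁺ (Z=56), Cs⁺ (Z=55), Te²⁻ (Z=52). The strongest nuclear pull (Ce⁴⁺) gives the smallest ion.
Overall: Ce⁴⁺ < La³⁺ < Ba²⁺ < Cs⁺ < Te²⁻. Ce⁴⁺ has 0 below it and 4 above. That's 0.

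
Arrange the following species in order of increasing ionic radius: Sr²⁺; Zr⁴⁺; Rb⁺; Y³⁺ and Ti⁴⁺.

Work out protons and electrons: Ti⁴⁺: 18 e⁻, Z=22, Zr⁴⁺: 36 e⁻, Z=40, Y³⁺: 36 e⁻, Z=39, Sr²⁺: 36 e⁻, Z=38, Rb⁺: 36 e⁻, Z=37. Ti⁴⁺ < Zr⁴⁺ (same group, 1 shell fewer); Zr⁴⁺ < Y³⁺ (both 36 e⁻, Z=40>39); Y³⁺ < Sr²⁺ (both 36 e⁻, Z=39>38); Sr²⁺ < Rb⁺ (isoelectronic, higher Z=38 is smaller).

Ti⁴⁺ < Zr⁴⁺ < Y³⁺ < Sr²⁺ < Rb⁺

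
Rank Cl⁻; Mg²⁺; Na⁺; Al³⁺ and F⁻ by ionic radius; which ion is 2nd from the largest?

F⁻

Electron counts and nuclear charges: Al³⁺: 10 e⁻, Z=13, Mg²⁺: 10 e⁻, Z=12, Na⁺: 10 e⁻, Z=11, F⁻: 10 e⁻, Z=9, Cl⁻: 18 e⁻, Z=17. Al³⁺ < Mg²⁺ (isoelectronic, higher Z=13 is smaller); Mg²⁺ < Na⁺ (both 10 e⁻, Z=12>11); Na⁺ < F⁻ (isoelectronic, higher Z=11 is smaller); F⁻ < Cl⁻ (same group, 1 shell fewer).
Ordering: Al³⁺ < Mg²⁺ < Na⁺ < F⁻ < Cl⁻. The 2nd largest is F⁻.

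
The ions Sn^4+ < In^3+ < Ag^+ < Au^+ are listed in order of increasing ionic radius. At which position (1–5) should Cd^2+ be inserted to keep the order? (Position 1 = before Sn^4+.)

First list Z and electron count for each: Sn^4+ (Z=50, 46 e⁻), In^3+ (Z=49, 46 e⁻), Cd^2+ (Z=48, 46 e⁻), Ag^+ (Z=47, 46 e⁻), Au^+ (Z=79, 78 e⁻). Sn^4+ < In^3+ (isoelectronic, higher Z=50 is smaller); In^3+ < Cd^2+ (isoelectronic, higher Z=49 is smaller); Cd^2+ < Ag^+ (both 46 e⁻, Z=48>47); Ag^+ < Au^+ (same group, period 5 vs 6).
Putting Cd^2+ in gives Sn^4+ < In^3+ < Cd^2+ < Ag^+ < Au^+; it lands at slot 3.

3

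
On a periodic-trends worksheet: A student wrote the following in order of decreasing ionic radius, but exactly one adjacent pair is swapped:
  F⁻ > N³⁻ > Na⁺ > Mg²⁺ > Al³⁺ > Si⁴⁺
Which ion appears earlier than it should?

F⁻

Compare adjacent ions: they are isoelectronic (10 e⁻) and F has more protons than N (9 vs 7), making F⁻ smaller — yet in this decreasing list F⁻ sits before N³⁻. Nothing else is reversed, so F⁻ should move one place to the right.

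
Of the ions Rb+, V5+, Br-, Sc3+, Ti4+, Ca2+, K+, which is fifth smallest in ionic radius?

Work out protons and electrons: V5+: 18 e⁻, Z=23, Ti4+: 18 e⁻, Z=22, Sc3+: 18 e⁻, Z=21, Ca2+: 18 e⁻, Z=20, K+: 18 e⁻, Z=19, Rb+: 36 e⁻, Z=37, Br-: 36 e⁻, Z=35. V5+ < Ti4+ (both 18 e⁻, Z=23>22); Ti4+ < Sc3+ (isoelectronic, higher Z=22 is smaller); Sc3+ < Ca2+ (both 18 e⁻, Z=21>20); Ca2+ < K+ (isoelectronic, higher Z=20 is smaller); K+ < Rb+ (same group, 1 shell fewer); Rb+ < Br- (isoelectronic, higher Z=37 is smaller).
That gives V5+ < Ti4+ < Sc3+ < Ca2+ < K+ < Rb+ < Br-. From the smallest end, number 5 is K+.

K+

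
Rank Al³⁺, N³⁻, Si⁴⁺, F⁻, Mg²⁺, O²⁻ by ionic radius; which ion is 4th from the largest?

Mg²⁺

These species are isoelectronic with 10 electrons. The only difference is the number of protons: Si⁴⁺ (Z=14), Al³⁺ (Z=13), Mg²⁺ (Z=12), F⁻ (Z=9), O²⁻ (Z=8), N³⁻ (Z=7). The strongest nuclear pull (Si⁴⁺) gives the smallest ion.
So the order is Si⁴⁺ < Al³⁺ < Mg²⁺ < F⁻ < O²⁻ < N³⁻; the 4th-largest ion is Mg²⁺.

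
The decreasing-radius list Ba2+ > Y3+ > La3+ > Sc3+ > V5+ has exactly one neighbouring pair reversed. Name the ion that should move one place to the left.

The pair Y3+, La3+ is the wrong way round — same group and charge — period 5 sits above period 6, so Y3+ is smaller. All other adjacent pairs agree with periodic trends, so La3+ is the misplaced ion.

La3+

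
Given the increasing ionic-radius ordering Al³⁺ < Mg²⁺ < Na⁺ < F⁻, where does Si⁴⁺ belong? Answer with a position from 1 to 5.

1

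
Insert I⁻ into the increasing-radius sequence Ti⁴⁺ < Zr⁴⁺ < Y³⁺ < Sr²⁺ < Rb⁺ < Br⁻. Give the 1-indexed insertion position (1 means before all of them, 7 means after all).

7

First list Z and electron count for each: Ti⁴⁺ (Z=22, 18 e⁻), Zr⁴⁺ (Z=40, 36 e⁻), Y³⁺ (Z=39, 36 e⁻), Sr²⁺ (Z=38, 36 e⁻), Rb⁺ (Z=37, 36 e⁻), Br⁻ (Z=35, 36 e⁻), I⁻ (Z=53, 54 e⁻). Ti⁴⁺ < Zr⁴⁺ (same group, period 4 vs 5); Zr⁴⁺ < Y³⁺ (isoelectronic, higher Z=40 is smaller); Y³⁺ < Sr²⁺ (both 36 e⁻, Z=39>38); Sr²⁺ < Rb⁺ (both 36 e⁻, Z=38>37); Rb⁺ < Br⁻ (isoelectronic, higher Z=37 is smaller); Br⁻ < I⁻ (same group, 1 shell fewer).
Putting I⁻ in gives Ti⁴⁺ < Zr⁴⁺ < Y³⁺ < Sr²⁺ < Rb⁺ < Br⁻ < I⁻; it lands at slot 7.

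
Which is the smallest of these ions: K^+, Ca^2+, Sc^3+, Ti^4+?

These species are isoelectronic with 18 electrons. The only difference is the number of protons: Ti^4+ (Z=22), Sc^3+ (Z=21), Ca^2+ (Z=20), K^+ (Z=19). The strongest nuclear pull (Ti^4+) gives the smallest ion.

Ti^4+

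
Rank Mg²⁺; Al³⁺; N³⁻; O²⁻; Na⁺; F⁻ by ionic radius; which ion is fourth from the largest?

Na⁺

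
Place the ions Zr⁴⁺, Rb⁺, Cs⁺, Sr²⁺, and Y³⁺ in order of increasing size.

Tabulating Z and e⁻: Zr⁴⁺ (Z=40, 36 e⁻), Y³⁺ (Z=39, 36 e⁻), Sr²⁺ (Z=38, 36 e⁻), Rb⁺ (Z=37, 36 e⁻), Cs⁺ (Z=55, 54 e⁻). Zr⁴⁺ < Y³⁺ (isoelectronic, higher Z=40 is smaller); Y³⁺ < Sr²⁺ (both 36 e⁻, Z=39>38); Sr²⁺ < Rb⁺ (both 36 e⁻, Z=38>37); Rb⁺ < Cs⁺ (same group, period 5 vs 6).

Zr⁴⁺ < Y³⁺ < Sr²⁺ < Rb⁺ < Cs⁺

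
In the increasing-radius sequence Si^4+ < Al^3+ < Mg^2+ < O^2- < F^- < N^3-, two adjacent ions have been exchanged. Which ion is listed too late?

F^-

Scanning neighbour by neighbour, only O^2-/F^- violates a trend: F^- and O^2- share 10 electrons; the higher nuclear charge on F (Z=9) contracts it more, so F^- < O^2-. That makes F^- the one sitting a position late relative to where it belongs.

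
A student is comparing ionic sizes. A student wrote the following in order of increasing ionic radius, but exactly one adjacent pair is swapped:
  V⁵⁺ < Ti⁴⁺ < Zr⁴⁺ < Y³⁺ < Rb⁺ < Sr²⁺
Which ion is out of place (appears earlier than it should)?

Rb⁺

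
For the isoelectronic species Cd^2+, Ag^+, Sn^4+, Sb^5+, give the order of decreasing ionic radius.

Isoelectronic series (46 e⁻ each). Size is set by nuclear charge: more protons means a smaller ion. Sb^5+ (Z=51), Sn^4+ (Z=50), Cd^2+ (Z=48), Ag^+ (Z=47).

Ag^+ > Cd^2+ > Sn^4+ > Sb^5+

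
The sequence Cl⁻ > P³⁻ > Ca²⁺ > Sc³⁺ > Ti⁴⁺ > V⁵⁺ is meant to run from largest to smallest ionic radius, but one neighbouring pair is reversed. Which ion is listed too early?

Cl⁻

The pair Cl⁻, P³⁻ is the wrong way round — they are isoelectronic (18 e⁻) and Cl has more protons than P (17 vs 15), making Cl⁻ smaller. All other adjacent pairs agree with periodic trends, so Cl⁻ is the misplaced ion.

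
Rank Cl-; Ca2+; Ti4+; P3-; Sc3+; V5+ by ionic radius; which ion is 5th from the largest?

Ti4+

All of these have 18 electrons (isoelectronic). With the same electron cloud, the ion with the most protons pulls it in tightest. Nuclear charges: V5+ (Z=23), Ti4+ (Z=22), Sc3+ (Z=21), Ca2+ (Z=20), Cl- (Z=17), P3- (Z=15). Highest Z is smallest.
So the order is V5+ < Ti4+ < Sc3+ < Ca2+ < Cl- < P3-; the 5th-largest ion is Ti4+.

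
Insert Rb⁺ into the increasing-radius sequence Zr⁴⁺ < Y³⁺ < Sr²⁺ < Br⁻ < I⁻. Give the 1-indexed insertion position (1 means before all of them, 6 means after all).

4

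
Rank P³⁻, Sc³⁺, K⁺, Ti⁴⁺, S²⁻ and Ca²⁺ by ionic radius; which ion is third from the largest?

Isoelectronic series (18 e⁻ each). Size is set by nuclear charge: more protons means a smaller ion. Ti⁴⁺ (Z=22), Sc³⁺ (Z=21), Ca²⁺ (Z=20), K⁺ (Z=19), S²⁻ (Z=16), P³⁻ (Z=15).
That gives Ti⁴⁺ < Sc³⁺ < Ca²⁺ < K⁺ < S²⁻ < P³⁻. From the largest end, number 3 is K⁺.

K⁺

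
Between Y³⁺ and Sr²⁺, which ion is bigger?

Sr²⁺

All of these have 36 electrons (isoelectronic). With the same electron cloud, the ion with the most protons pulls it in tightest. Nuclear charges: Y³⁺ (Z=39), Sr²⁺ (Z=38). Highest Z is smallest.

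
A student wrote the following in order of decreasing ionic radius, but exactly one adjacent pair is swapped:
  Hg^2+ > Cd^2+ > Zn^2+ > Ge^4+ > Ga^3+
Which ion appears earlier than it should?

Ge^4+

Check each adjacent pair. Ge^4+ and Ga^3+ are reversed: both have 28 electrons but Z(Ge)=32 > Z(Ga)=31, so Ge^4+ should be the smaller of the two. No other neighbouring pair contradicts the periodic trends, so Ge^4+ is the ion listed too early.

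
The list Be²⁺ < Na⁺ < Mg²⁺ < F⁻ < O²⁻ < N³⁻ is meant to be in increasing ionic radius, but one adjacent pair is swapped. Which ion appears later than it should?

Mg²⁺

Check each adjacent pair. Na⁺ and Mg²⁺ are reversed: both have 10 electrons but Z(Mg)=12 > Z(Na)=11, so Mg²⁺ should be the smaller of the two. No other neighbouring pair contradicts the periodic trends, so Mg²⁺ is the ion listed too late.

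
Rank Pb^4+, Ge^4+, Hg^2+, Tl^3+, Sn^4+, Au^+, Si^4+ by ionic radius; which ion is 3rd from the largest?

Si^4+ has 10 e⁻ (Z=14), Ge^4+ has 28 e⁻ (Z=32), Sn^4+ has 46 e⁻ (Z=50), Pb^4+ has 78 e⁻ (Z=82), Tl^3+ has 78 e⁻ (Z=81), Hg^2+ has 78 e⁻ (Z=80), Au^+ has 78 e⁻ (Z=79). Si^4+ < Ge^4+ (same group, 1 shell fewer); Ge^4+ < Sn^4+ (same group, period 4 vs 5); Sn^4+ < Pb^4+ (same group, 1 shell fewer); Pb^4+ < Tl^3+ (isoelectronic, higher Z=82 is smaller); Tl^3+ < Hg^2+ (isoelectronic, higher Z=81 is smaller); Hg^2+ < Au^+ (both 78 e⁻, Z=80>79).
Ordering: Si^4+ < Ge^4+ < Sn^4+ < Pb^4+ < Tl^3+ < Hg^2+ < Au^+. The 3rd largest is Tl^3+.

Tl^3+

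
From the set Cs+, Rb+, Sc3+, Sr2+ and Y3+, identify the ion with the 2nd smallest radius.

Y3+

First list Z and electron count for each: Sc3+: 18 e⁻, Z=21, Y3+: 36 e⁻, Z=39, Sr2+: 36 e⁻, Z=38, Rb+: 36 e⁻, Z=37, Cs+: 54 e⁻, Z=55. Sc3+ < Y3+ (same group, 1 shell fewer); Y3+ < Sr2+ (both 36 e⁻, Z=39>38); Sr2+ < Rb+ (isoelectronic, higher Z=38 is smaller); Rb+ < Cs+ (same group, period 5 vs 6).
Ordering: Sc3+ < Y3+ < Sr2+ < Rb+ < Cs+. The 2nd smallest is Y3+.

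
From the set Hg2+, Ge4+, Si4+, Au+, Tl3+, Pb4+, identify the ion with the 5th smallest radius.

Hg2+

Electron counts and nuclear charges: Si4+ has 10 e⁻ (Z=14), Ge4+ has 28 e⁻ (Z=32), Pb4+ has 78 e⁻ (Z=82), Tl3+ has 78 e⁻ (Z=81), Hg2+ has 78 e⁻ (Z=80), Au+ has 78 e⁻ (Z=79). Si4+ < Ge4+ (same group, 1 shell fewer); Ge4+ < Pb4+ (same group, period 4 vs 6); Pb4+ < Tl3+ (both 78 e⁻, Z=82>81); Tl3+ < Hg2+ (isoelectronic, higher Z=81 is smaller); Hg2+ < Au+ (both 78 e⁻, Z=80>79).
Ordering: Si4+ < Ge4+ < Pb4+ < Tl3+ < Hg2+ < Au+. The 5th smallest is Hg2+.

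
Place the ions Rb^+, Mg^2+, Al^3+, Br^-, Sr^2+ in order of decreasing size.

Br^- > Rb^+ > Sr^2+ > Mg^2+ > Al^3+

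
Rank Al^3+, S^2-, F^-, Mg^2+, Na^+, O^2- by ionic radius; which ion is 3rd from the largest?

F^-

Tabulating Z and e⁻: Al^3+ (Z=13, 10 e⁻), Mg^2+ (Z=12, 10 e⁻), Na^+ (Z=11, 10 e⁻), F^- (Z=9, 10 e⁻), O^2- (Z=8, 10 e⁻), S^2- (Z=16, 18 e⁻). Al^3+ < Mg^2+ (isoelectronic, higher Z=13 is smaller); Mg^2+ < Na^+ (isoelectronic, higher Z=12 is smaller); Na^+ < F^- (both 10 e⁻, Z=11>9); F^- < O^2- (isoelectronic, higher Z=9 is smaller); O^2- < S^2- (same group, period 2 vs 3).
Full ascending order: Al^3+ < Mg^2+ < Na^+ < F^- < O^2- < S^2-. Counting from the largest, position 3 is F^-.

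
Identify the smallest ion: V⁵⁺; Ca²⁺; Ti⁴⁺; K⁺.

Isoelectronic series (18 e⁻ each). Size is set by nuclear charge: more protons means a smaller ion. V⁵⁺ (Z=23), Ti⁴⁺ (Z=22), Ca²⁺ (Z=20), K⁺ (Z=19).

V⁵⁺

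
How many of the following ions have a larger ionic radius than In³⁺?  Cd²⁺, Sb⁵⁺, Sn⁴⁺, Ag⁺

2

These species are isoelectronic with 46 electrons. The only difference is the number of protons: Sb⁵⁺ (Z=51), Sn⁴⁺ (Z=50), In³⁺ (Z=49), Cd²⁺ (Z=48), Ag⁺ (Z=47). The strongest nuclear pull (Sb⁵⁺) gives the smallest ion.
Placing each against In³⁺: smaller — Sb⁵⁺, Sn⁴⁺; larger — Cd²⁺, Ag⁺. That's 2.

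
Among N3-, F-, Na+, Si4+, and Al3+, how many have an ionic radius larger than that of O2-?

1

These species are isoelectronic with 10 electrons. The only difference is the number of protons: Si4+ (Z=14), Al3+ (Z=13), Na+ (Z=11), F- (Z=9), O2- (Z=8), N3- (Z=7). The strongest nuclear pull (Si4+) gives the smallest ion.
Relative to O2-, the ions that are larger are N3-. That's 1.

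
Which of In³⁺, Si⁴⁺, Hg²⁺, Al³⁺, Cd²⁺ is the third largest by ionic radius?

In³⁺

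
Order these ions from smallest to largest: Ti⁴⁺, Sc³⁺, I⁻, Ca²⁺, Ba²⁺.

Ti⁴⁺ < Sc³⁺ < Ca²⁺ < Ba²⁺ < I⁻

Work out protons and electrons: Ti⁴⁺: 18 e⁻, Z=22, Sc³⁺: 18 e⁻, Z=21, Ca²⁺: 18 e⁻, Z=20, Ba²⁺: 54 e⁻, Z=56, I⁻: 54 e⁻, Z=53. Ti⁴⁺ < Sc³⁺ (both 18 e⁻, Z=22>21); Sc³⁺ < Ca²⁺ (both 18 e⁻, Z=21>20); Ca²⁺ < Ba²⁺ (same group, 2 shells fewer); Ba²⁺ < I⁻ (both 54 e⁻, Z=56>53).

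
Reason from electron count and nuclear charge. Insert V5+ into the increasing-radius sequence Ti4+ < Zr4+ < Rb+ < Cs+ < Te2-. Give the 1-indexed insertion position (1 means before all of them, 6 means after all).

1

Electron counts and nuclear charges: V5+ (Z=23, 18 e⁻), Ti4+ (Z=22, 18 e⁻), Zr4+ (Z=40, 36 e⁻), Rb+ (Z=37, 36 e⁻), Cs+ (Z=55, 54 e⁻), Te2- (Z=52, 54 e⁻). V5+ < Ti4+ (isoelectronic, higher Z=23 is smaller); Ti4+ < Zr4+ (same group, 1 shell fewer); Zr4+ < Rb+ (isoelectronic, higher Z=40 is smaller); Rb+ < Cs+ (same group, period 5 vs 6); Cs+ < Te2- (both 54 e⁻, Z=55>52).
The complete sequence is V5+ < Ti4+ < Zr4+ < Rb+ < Cs+ < Te2-. V5+ sits at position 1.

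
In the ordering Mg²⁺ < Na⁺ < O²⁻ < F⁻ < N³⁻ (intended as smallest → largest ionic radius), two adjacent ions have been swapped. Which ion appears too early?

O²⁻

Scanning neighbour by neighbour, only O²⁻/F⁻ violates a trend: they are isoelectronic (10 e⁻) and F has more protons than O (9 vs 8), making F⁻ smaller. That makes O²⁻ the one sitting a position early relative to where it belongs.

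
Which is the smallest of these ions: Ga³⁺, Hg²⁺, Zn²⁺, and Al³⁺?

Al³⁺

Electron counts and nuclear charges: Al³⁺ (Z=13, 10 e⁻), Ga³⁺ (Z=31, 28 e⁻), Zn²⁺ (Z=30, 28 e⁻), Hg²⁺ (Z=80, 78 e⁻). Al³⁺ < Ga³⁺ (same group, 1 shell fewer); Ga³⁺ < Zn²⁺ (isoelectronic, higher Z=31 is smaller); Zn²⁺ < Hg²⁺ (same group, period 4 vs 6).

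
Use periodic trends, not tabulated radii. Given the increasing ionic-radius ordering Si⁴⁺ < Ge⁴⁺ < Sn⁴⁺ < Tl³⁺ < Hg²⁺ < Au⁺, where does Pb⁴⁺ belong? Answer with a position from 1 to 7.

4

First list Z and electron count for each: Si⁴⁺ has 10 e⁻ (Z=14), Ge⁴⁺ has 28 e⁻ (Z=32), Sn⁴⁺ has 46 e⁻ (Z=50), Pb⁴⁺ has 78 e⁻ (Z=82), Tl³⁺ has 78 e⁻ (Z=81), Hg²⁺ has 78 e⁻ (Z=80), Au⁺ has 78 e⁻ (Z=79). Si⁴⁺ < Ge⁴⁺ (same group, 1 shell fewer); Ge⁴⁺ < Sn⁴⁺ (same group, period 4 vs 5); Sn⁴⁺ < Pb⁴⁺ (same group, 1 shell fewer); Pb⁴⁺ < Tl³⁺ (isoelectronic, higher Z=82 is smaller); Tl³⁺ < Hg²⁺ (both 78 e⁻, Z=81>80); Hg²⁺ < Au⁺ (isoelectronic, higher Z=80 is smaller).
Putting Pb⁴⁺ in gives Si⁴⁺ < Ge⁴⁺ < Sn⁴⁺ < Pb⁴⁺ < Tl³⁺ < Hg²⁺ < Au⁺; it lands at slot 4.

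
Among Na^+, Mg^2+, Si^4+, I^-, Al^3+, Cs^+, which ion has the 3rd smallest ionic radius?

Mg^2+

Work out protons and electrons: Si^4+ (Z=14, 10 e⁻), Al^3+ (Z=13, 10 e⁻), Mg^2+ (Z=12, 10 e⁻), Na^+ (Z=11, 10 e⁻), Cs^+ (Z=55, 54 e⁻), I^- (Z=53, 54 e⁻). Si^4+ < Al^3+ (both 10 e⁻, Z=14>13); Al^3+ < Mg^2+ (both 10 e⁻, Z=13>12); Mg^2+ < Na^+ (both 10 e⁻, Z=12>11); Na^+ < Cs^+ (same group, 3 shells fewer); Cs^+ < I^- (isoelectronic, higher Z=55 is smaller).
Full ascending order: Si^4+ < Al^3+ < Mg^2+ < Na^+ < Cs^+ < I^-. Counting from the smallest, position 3 is Mg^2+.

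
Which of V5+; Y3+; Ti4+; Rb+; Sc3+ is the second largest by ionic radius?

Electron counts and nuclear charges: V5+ has 18 e⁻ (Z=23), Ti4+ has 18 e⁻ (Z=22), Sc3+ has 18 e⁻ (Z=21), Y3+ has 36 e⁻ (Z=39), Rb+ has 36 e⁻ (Z=37). V5+ < Ti4+ (isoelectronic, higher Z=23 is smaller); Ti4+ < Sc3+ (both 18 e⁻, Z=22>21); Sc3+ < Y3+ (same group, period 4 vs 5); Y3+ < Rb+ (both 36 e⁻, Z=39>37).
Ordering: V5+ < Ti4+ < Sc3+ < Y3+ < Rb+. The second largest is Y3+.

Y3+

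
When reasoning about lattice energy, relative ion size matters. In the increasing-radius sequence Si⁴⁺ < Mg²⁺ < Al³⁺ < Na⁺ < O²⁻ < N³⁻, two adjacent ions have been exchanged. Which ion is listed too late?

Compare adjacent ions: Al³⁺ and Mg²⁺ share 10 electrons; the higher nuclear charge on Al (Z=13) contracts it more, so Al³⁺ < Mg²⁺ — yet in this increasing list Mg²⁺ sits before Al³⁺. Nothing else is reversed, so Al³⁺ should move one place to the left.

Al³⁺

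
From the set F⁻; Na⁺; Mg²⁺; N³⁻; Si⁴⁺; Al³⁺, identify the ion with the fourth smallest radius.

Na⁺

All of these have 10 electrons (isoelectronic). With the same electron cloud, the ion with the most protons pulls it in tightest. Nuclear charges: Si⁴⁺ (Z=14), Al³⁺ (Z=13), Mg²⁺ (Z=12), Na⁺ (Z=11), F⁻ (Z=9), N³⁻ (Z=7). Highest Z is smallest.
Full ascending order: Si⁴⁺ < Al³⁺ < Mg²⁺ < Na⁺ < F⁻ < N³⁻. Counting from the smallest, position 4 is Na⁺.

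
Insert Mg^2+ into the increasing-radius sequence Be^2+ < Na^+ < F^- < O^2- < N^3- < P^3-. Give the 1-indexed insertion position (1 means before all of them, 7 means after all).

2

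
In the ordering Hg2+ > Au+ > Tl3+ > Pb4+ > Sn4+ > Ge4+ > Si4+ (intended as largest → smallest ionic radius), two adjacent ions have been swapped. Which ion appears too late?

The pair Hg2+, Au+ is the wrong way round — they are isoelectronic (78 e⁻) and Hg has more protons than Au (80 vs 79), making Hg2+ smaller. All other adjacent pairs agree with periodic trends, so Au+ is the misplaced ion.

Au+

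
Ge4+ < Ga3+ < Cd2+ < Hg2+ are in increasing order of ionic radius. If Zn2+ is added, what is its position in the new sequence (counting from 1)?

3

Ge4+ (Z=32, 28 e⁻), Ga3+ (Z=31, 28 e⁻), Zn2+ (Z=30, 28 e⁻), Cd2+ (Z=48, 46 e⁻), Hg2+ (Z=80, 78 e⁻). Ge4+ < Ga3+ (both 28 e⁻, Z=32>31); Ga3+ < Zn2+ (both 28 e⁻, Z=31>30); Zn2+ < Cd2+ (same group, 1 shell fewer); Cd2+ < Hg2+ (same group, 1 shell fewer).
The complete sequence is Ge4+ < Ga3+ < Zn2+ < Cd2+ < Hg2+. Zn2+ sits at position 3.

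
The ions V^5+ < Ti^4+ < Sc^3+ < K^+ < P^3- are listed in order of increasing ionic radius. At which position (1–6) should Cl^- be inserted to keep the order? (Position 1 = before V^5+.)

5

These species are isoelectronic with 18 electrons. The only difference is the number of protons: V^5+ (Z=23), Ti^4+ (Z=22), Sc^3+ (Z=21), K^+ (Z=19), Cl^- (Z=17), P^3- (Z=15). The strongest nuclear pull (V^5+) gives the smallest ion.
The complete sequence is V^5+ < Ti^4+ < Sc^3+ < K^+ < Cl^- < P^3-. Cl^- sits at position 5.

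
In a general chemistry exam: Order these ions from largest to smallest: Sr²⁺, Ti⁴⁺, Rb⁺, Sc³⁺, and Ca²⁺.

Rb⁺ > Sr²⁺ > Ca²⁺ > Sc³⁺ > Ti⁴⁺

Electron counts and nuclear charges: Ti⁴⁺: 18 e⁻, Z=22, Sc³⁺: 18 e⁻, Z=21, Ca²⁺: 18 e⁻, Z=20, Sr²⁺: 36 e⁻, Z=38, Rb⁺: 36 e⁻, Z=37. Ti⁴⁺ < Sc³⁺ (both 18 e⁻, Z=22>21); Sc³⁺ < Ca²⁺ (both 18 e⁻, Z=21>20); Ca²⁺ < Sr²⁺ (same group, period 4 vs 5); Sr²⁺ < Rb⁺ (both 36 e⁻, Z=38>37).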